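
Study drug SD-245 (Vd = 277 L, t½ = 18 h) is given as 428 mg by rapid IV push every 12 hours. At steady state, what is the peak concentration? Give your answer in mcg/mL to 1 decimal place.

4.2 mcg/mL

Over one 12-h interval, 12/18 ≈ 0.66667 half-lives elapse, leaving f ≈ 0.6300 of each dose.
At steady state, accumulation factor R = 1/(1 − e^(−kτ)) ≈ 2.7027.
Each bolus raises the concentration by D/Vd = 428/277 ≈ 1.545 mcg/mL.
Steady-state peak Cmax,ss = C₀·R ≈ 1.545 × 2.7027 ≈ 4.176 mcg/mL.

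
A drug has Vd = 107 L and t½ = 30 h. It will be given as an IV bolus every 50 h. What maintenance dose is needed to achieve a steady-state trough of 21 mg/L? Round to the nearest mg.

τ/t½ = 50/30 ≈ 1.6667, so f = (1/2)^(50/30) ≈ 0.314980.
Cmin,ss = (D/Vd)·f/(1−f), so D = Cmin,ss·Vd·(1−f)/f.
D = 21 × 107 × (1−f)/f ≈ 21 × 107 × 2.17480 ≈ 4886.78 mg.

4887 mg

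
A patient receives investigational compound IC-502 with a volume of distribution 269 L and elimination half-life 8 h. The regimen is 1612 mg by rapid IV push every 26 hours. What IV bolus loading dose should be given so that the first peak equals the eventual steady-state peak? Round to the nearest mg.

f = (1/2)^(26/8) ≈ 0.105112; accumulation ratio R = 1/(1−f) ≈ 1.11746.
Loading dose to hit Cmax,ss on first dose: D_load = D_maint·R ≈ 1612 × 1.11746 ≈ 1801.35 mg.

1801 mg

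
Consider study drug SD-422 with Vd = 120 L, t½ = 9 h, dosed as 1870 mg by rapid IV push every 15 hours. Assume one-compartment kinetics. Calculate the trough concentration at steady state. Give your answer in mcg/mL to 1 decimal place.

7.2 mcg/mL

τ/t½ = 15/9 ≈ 1.6667, so fraction remaining f = (1/2)^(15/9) ≈ 0.3150.
Accumulation ratio R = 1/(1 − f) ≈ 1/0.6850 ≈ 1.4599.
Each bolus raises the concentration by D/Vd = 1870/120 ≈ 15.583 mcg/mL.
Steady-state peak Cmax,ss = C₀·R ≈ 15.583 × 1.4599 ≈ 22.750 mcg/mL.
Steady-state trough Cmin,ss = Cmax,ss·f ≈ 22.750 × 0.3150 ≈ 7.166 mcg/mL.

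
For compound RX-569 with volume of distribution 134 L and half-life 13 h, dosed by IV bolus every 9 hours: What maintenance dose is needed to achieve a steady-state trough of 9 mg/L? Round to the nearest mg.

743 mg

τ/t½ = 9/13 ≈ 0.69231, so f = (1/2)^(9/13) ≈ 0.618863.
Cmin,ss = (D/Vd)·f/(1−f), so D = Cmin,ss·Vd·(1−f)/f.
D = 9 × 134 × (1−f)/f ≈ 9 × 134 × 0.61587 ≈ 742.74 mg.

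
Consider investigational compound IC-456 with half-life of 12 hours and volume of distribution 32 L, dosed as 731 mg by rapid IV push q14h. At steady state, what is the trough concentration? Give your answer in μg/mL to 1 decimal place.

τ/t½ = 14/12 ≈ 1.1667, so fraction remaining f = (1/2)^(14/12) ≈ 0.4454.
At steady state, accumulation factor R = 1/(1 − e^(−kτ)) ≈ 1.8031.
Each bolus raises the concentration by D/Vd = 731/32 ≈ 22.844 μg/mL.
Steady-state peak Cmax,ss = C₀·R ≈ 22.844 × 1.8031 ≈ 41.190 μg/mL.
One interval later, Cmin,ss = Cmax,ss·e^(−kτ) ≈ 41.190 × 0.4454 ≈ 18.346 μg/mL.

18.3 μg/mL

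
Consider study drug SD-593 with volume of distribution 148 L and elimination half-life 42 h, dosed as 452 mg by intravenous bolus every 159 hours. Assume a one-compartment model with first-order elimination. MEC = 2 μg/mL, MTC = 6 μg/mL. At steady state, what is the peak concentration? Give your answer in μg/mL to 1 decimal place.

3.3 μg/mL

Over one 159-h interval, 159/42 ≈ 3.7857 half-lives elapse, leaving f ≈ 0.0725 of each dose.
Accumulation ratio R = 1/(1 − f) ≈ 1/0.9275 ≈ 1.0782.
Single-dose peak C₀ = D/Vd = 452/148 ≈ 3.054 μg/mL.
Steady-state peak Cmax,ss = C₀·R ≈ 3.054 × 1.0782 ≈ 3.293 μg/mL.
Peak 3.3 μg/mL vs MTC 6 μg/mL: below toxic threshold.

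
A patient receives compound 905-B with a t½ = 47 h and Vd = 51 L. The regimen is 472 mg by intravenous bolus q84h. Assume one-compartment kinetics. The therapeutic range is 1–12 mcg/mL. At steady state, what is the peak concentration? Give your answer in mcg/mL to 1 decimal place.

13.0 mcg/mL

Over one 84-h interval, 84/47 ≈ 1.7872 half-lives elapse, leaving f ≈ 0.2897 of each dose.
Accumulation ratio R = 1/(1 − f) ≈ 1/0.7103 ≈ 1.4079.
Single-dose peak C₀ = D/Vd = 472/51 ≈ 9.255 mcg/mL.
Cmax,ss = C₀/(1 − f) ≈ 9.255/0.7103 ≈ 13.030 mcg/mL.
Peak 13.0 mcg/mL vs MTC 12 mcg/mL: exceeds toxic threshold.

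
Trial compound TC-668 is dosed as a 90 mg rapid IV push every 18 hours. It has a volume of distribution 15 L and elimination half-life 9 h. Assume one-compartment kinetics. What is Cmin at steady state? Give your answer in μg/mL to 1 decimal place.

2.0 μg/mL

τ = 18 h = 2 half-lives, so f = (1/2)^2 = 0.25.
At steady state, R = 1/(1 − 0.25) = 4/3.
Single-dose peak C₀ = D/Vd = 90/15 = 6 μg/mL.
Steady-state peak Cmax,ss = C₀·R = 6 × 4/3 ≈ 8.000 μg/mL.
Steady-state trough Cmin,ss = Cmax,ss·f ≈ 8.000 × 0.25 ≈ 2.000 μg/mL.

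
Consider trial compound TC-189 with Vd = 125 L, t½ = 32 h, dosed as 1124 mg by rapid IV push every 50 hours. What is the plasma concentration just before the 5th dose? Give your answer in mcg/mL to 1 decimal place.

f = (1/2)^(τ/t½) = (1/2)^(50/32) ≈ 0.3386.
C₀ = D/Vd = 1124/125 ≈ 8.992 mcg/mL.
Before the 5th dose, 4 doses have been given. Superposition: Cmin = C₀·(f + f² + … + f^4).
≈ 8.992 × (0.3386 + 0.1146 + 0.0388 + 0.0131) ≈ 8.992 × 0.5051 ≈ 4.542 mcg/mL.

4.5 mcg/mL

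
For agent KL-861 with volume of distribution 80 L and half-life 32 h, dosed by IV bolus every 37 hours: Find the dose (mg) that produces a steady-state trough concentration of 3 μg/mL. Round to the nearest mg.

τ/t½ = 37/32 ≈ 1.1562, so f = (1/2)^(37/32) ≈ 0.448677.
Cmin,ss = (D/Vd)·f/(1−f), so D = Cmin,ss·Vd·(1−f)/f.
D = 3 × 80 × (1−f)/f ≈ 3 × 80 × 1.22877 ≈ 294.90 mg.

295 mg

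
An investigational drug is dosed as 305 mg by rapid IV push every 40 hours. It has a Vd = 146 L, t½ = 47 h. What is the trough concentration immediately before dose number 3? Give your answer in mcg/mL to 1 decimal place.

1.8 mcg/mL

f = (1/2)^(τ/t½) = (1/2)^(40/47) ≈ 0.5544.
C₀ = D/Vd = 305/146 ≈ 2.089 mcg/mL.
Before the 3rd dose, 2 doses have been given. Superposition: Cmin = C₀·(f + f²).
≈ 2.089 × (0.5544 + 0.3074) ≈ 2.089 × 0.8618 ≈ 1.800 mcg/mL.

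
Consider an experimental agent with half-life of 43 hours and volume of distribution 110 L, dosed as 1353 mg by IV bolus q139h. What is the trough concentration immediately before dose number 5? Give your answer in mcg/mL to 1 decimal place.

f = (1/2)^(τ/t½) = (1/2)^(139/43) ≈ 0.1064.
C₀ = D/Vd = 1353/110 ≈ 12.300 mcg/mL.
Before the 5th dose, 4 doses have been given. Superposition: Cmin = C₀·(f + f² + … + f^4).
≈ 12.300 × (0.1064 + 0.0113 + 0.0012 + 0.0001) ≈ 12.300 × 0.1190 ≈ 1.464 mcg/mL.

1.5 mcg/mL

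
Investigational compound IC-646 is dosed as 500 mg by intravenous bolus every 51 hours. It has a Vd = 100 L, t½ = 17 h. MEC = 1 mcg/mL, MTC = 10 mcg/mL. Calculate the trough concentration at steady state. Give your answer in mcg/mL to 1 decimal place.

0.7 mcg/mL

The dosing interval is 3 half-lives, so f = 2^(−3) = 0.125.
At steady state, R = 1/(1 − 0.125) = 8/7.
Single-dose peak C₀ = D/Vd = 500/100 = 5 mcg/mL.
Steady-state peak Cmax,ss = C₀·R = 5 × 8/7 ≈ 5.714 mcg/mL.
Steady-state trough Cmin,ss = Cmax,ss·f ≈ 5.714 × 0.125 ≈ 0.714 mcg/mL.
Trough 0.7 mcg/mL vs MEC 1 mcg/mL: subtherapeutic.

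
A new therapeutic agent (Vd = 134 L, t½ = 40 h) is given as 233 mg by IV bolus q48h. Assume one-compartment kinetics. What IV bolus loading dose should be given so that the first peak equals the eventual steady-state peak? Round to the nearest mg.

f = (1/2)^(48/40) ≈ 0.435275; accumulation ratio R = 1/(1−f) ≈ 1.77077.
Loading dose to hit Cmax,ss on first dose: D_load = D_maint·R ≈ 233 × 1.77077 ≈ 412.59 mg.

413 mg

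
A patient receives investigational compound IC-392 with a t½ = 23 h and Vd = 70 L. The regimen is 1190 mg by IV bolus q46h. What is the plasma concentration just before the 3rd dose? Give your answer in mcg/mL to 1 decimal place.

5.3 mcg/mL

f = (1/2)^(τ/t½) = (1/2)^(46/23) ≈ 0.2500.
C₀ = D/Vd = 1190/70 ≈ 17.000 mcg/mL.
Before the 3rd dose, 2 doses have been given. Superposition: Cmin = C₀·(f + f²).
≈ 17.000 × (0.2500 + 0.0625) ≈ 17.000 × 0.3125 ≈ 5.312 mcg/mL.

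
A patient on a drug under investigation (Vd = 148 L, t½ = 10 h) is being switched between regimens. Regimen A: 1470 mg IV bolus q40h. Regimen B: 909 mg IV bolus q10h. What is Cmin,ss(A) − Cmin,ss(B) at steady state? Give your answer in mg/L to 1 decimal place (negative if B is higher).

-5.5 mg/L

Regimen A: f = (1/2)^(40/10) ≈ 0.0625; Cmin,ss = (1470/148)·f/(1−f) ≈ 0.662 mg/L.
Regimen B: f = (1/2)^(10/10) ≈ 0.5000; Cmin,ss = (909/148)·f/(1−f) ≈ 6.142 mg/L.
Difference ≈ 0.662 − 6.142 ≈ -5.480 mg/L.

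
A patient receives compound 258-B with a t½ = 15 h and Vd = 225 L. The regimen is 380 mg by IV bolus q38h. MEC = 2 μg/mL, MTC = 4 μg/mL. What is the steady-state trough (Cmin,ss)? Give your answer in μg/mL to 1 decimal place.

0.4 μg/mL

k = ln2/t½ = ln2/15 ≈ 0.046210 h⁻¹; fraction remaining f = e^(−kτ) = e^(−0.046210×38) ≈ 0.1727.
Accumulation ratio R = 1/(1 − f) ≈ 1/0.8273 ≈ 1.2088.
Each bolus raises the concentration by D/Vd = 380/225 ≈ 1.689 μg/mL.
Steady-state peak Cmax,ss = C₀·R ≈ 1.689 × 1.2088 ≈ 2.042 μg/mL.
Steady-state trough Cmin,ss = Cmax,ss·f ≈ 2.042 × 0.1727 ≈ 0.353 μg/mL.
Trough 0.4 μg/mL vs MEC 2 μg/mL: subtherapeutic.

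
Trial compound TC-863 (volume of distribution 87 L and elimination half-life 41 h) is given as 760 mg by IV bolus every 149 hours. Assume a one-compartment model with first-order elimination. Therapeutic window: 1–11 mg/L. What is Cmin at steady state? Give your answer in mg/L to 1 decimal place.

0.8 mg/L

τ/t½ = 149/41 ≈ 3.6341, so fraction remaining f = (1/2)^(149/41) ≈ 0.0805.
Each bolus raises the concentration by D/Vd = 760/87 ≈ 8.736 mg/L.
Steady-state trough Cmin,ss = C₀·f/(1−f) ≈ 8.736 × 0.0805/0.9195 ≈ 0.765 mg/L.
Trough 0.8 mg/L vs MEC 1 mg/L: subtherapeutic.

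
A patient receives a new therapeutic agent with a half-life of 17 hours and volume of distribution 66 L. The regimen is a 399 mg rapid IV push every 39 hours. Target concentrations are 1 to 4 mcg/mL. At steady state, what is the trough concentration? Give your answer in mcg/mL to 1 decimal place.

τ/t½ = 39/17 ≈ 2.2941, so fraction remaining f = (1/2)^(39/17) ≈ 0.2039.
At steady state, accumulation factor R = 1/(1 − e^(−kτ)) ≈ 1.2561.
Single-dose peak C₀ = D/Vd = 399/66 ≈ 6.045 mcg/mL.
Cmax,ss = C₀/(1 − f) ≈ 6.045/0.7961 ≈ 7.593 mcg/mL.
Steady-state trough Cmin,ss = Cmax,ss·f ≈ 7.593 × 0.2039 ≈ 1.548 mcg/mL.
Trough 1.5 mcg/mL vs MEC 1 mcg/mL: adequate.

1.5 mcg/mL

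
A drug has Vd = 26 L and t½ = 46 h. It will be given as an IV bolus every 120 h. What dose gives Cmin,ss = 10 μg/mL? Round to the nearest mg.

1326 mg

τ/t½ = 120/46 ≈ 2.6087, so f = (1/2)^(120/46) ≈ 0.163947.
Cmin,ss = (D/Vd)·f/(1−f), so D = Cmin,ss·Vd·(1−f)/f.
D = 10 × 26 × (1−f)/f ≈ 10 × 26 × 5.09953 ≈ 1325.88 mg.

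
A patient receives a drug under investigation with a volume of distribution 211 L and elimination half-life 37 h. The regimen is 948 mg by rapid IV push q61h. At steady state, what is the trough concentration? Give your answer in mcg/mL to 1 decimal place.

2.1 mcg/mL

k = ln2/t½ = ln2/37 ≈ 0.018734 h⁻¹; fraction remaining f = e^(−kτ) = e^(−0.018734×61) ≈ 0.3189.
At steady state, accumulation factor R = 1/(1 − e^(−kτ)) ≈ 1.4682.
Single-dose peak C₀ = D/Vd = 948/211 ≈ 4.493 mcg/mL.
Cmax,ss = C₀/(1 − f) ≈ 4.493/0.6811 ≈ 6.597 mcg/mL.
One interval later, Cmin,ss = Cmax,ss·e^(−kτ) ≈ 6.597 × 0.3189 ≈ 2.104 mcg/mL.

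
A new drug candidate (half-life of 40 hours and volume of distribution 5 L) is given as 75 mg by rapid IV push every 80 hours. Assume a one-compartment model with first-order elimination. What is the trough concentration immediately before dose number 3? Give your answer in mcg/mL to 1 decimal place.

f = (1/2)^(τ/t½) = (1/2)^(80/40) ≈ 0.2500.
C₀ = D/Vd = 75/5 ≈ 15.000 mcg/mL.
Before the 3rd dose, 2 doses have been given. Superposition: Cmin = C₀·(f + f²).
≈ 15.000 × (0.2500 + 0.0625) ≈ 15.000 × 0.3125 ≈ 4.688 mcg/mL.

4.7 mcg/mL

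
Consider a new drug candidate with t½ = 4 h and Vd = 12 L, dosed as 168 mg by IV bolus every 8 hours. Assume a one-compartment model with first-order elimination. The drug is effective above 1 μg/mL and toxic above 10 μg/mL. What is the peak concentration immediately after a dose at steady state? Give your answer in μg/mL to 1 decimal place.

18.7 μg/mL

τ = 8 h = 2 half-lives, so f = (1/2)^2 = 0.25.
At steady state, R = 1/(1 − 0.25) = 4/3.
Single-dose peak C₀ = D/Vd = 168/12 = 14 μg/mL.
Steady-state peak Cmax,ss = C₀·R = 14 × 4/3 ≈ 18.667 μg/mL.
Peak 18.7 μg/mL vs MTC 10 μg/mL: exceeds toxic threshold.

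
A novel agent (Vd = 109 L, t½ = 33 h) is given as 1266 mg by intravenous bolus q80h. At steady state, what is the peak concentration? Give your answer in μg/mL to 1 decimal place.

14.3 μg/mL

k = ln2/t½ = ln2/33 ≈ 0.021004 h⁻¹; fraction remaining f = e^(−kτ) = e^(−0.021004×80) ≈ 0.1863.
At steady state, accumulation factor R = 1/(1 − e^(−kτ)) ≈ 1.2290.
Single-dose peak C₀ = D/Vd = 1266/109 ≈ 11.615 μg/mL.
Steady-state peak Cmax,ss = C₀·R ≈ 11.615 × 1.2290 ≈ 14.275 μg/mL.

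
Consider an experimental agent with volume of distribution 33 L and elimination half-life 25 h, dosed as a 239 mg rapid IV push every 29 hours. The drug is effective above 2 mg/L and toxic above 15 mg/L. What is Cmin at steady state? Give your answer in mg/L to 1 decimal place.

τ/t½ = 29/25 ≈ 1.16, so fraction remaining f = (1/2)^(29/25) ≈ 0.4475.
Accumulation ratio R = 1/(1 − f) ≈ 1/0.5525 ≈ 1.8100.
Each bolus raises the concentration by D/Vd = 239/33 ≈ 7.242 mg/L.
Steady-state peak Cmax,ss = C₀·R ≈ 7.242 × 1.8100 ≈ 13.108 mg/L.
Steady-state trough Cmin,ss = Cmax,ss·f ≈ 13.108 × 0.4475 ≈ 5.866 mg/L.
Trough 5.9 mg/L vs MEC 2 mg/L: adequate.

5.9 mg/L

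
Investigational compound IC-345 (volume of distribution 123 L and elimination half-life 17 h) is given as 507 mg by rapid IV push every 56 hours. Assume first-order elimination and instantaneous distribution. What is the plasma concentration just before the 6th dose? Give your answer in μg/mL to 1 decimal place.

0.5 μg/mL

f = (1/2)^(τ/t½) = (1/2)^(56/17) ≈ 0.1019.
C₀ = D/Vd = 507/123 ≈ 4.122 μg/mL.
Before the 6th dose, 5 doses have been given. Superposition: Cmin = C₀·(f + f² + … + f^5).
≈ 4.122 × (0.1019 + 0.0104 + 0.0011 + 0.0001 + 0.0000) ≈ 4.122 × 0.1135 ≈ 0.468 μg/mL.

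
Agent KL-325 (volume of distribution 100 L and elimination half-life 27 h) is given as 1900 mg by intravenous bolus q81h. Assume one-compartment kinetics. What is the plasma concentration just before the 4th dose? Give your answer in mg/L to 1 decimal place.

2.7 mg/L

f = (1/2)^(τ/t½) = (1/2)^(81/27) ≈ 0.1250.
C₀ = D/Vd = 1900/100 ≈ 19.000 mg/L.
Before the 4th dose, 3 doses have been given. Superposition: Cmin = C₀·(f + f² + … + f^3).
≈ 19.000 × (0.1250 + 0.0156 + 0.0020) ≈ 19.000 × 0.1426 ≈ 2.709 mg/L.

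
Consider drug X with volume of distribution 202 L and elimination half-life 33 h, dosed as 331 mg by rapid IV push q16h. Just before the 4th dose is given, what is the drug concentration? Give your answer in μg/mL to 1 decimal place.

f = (1/2)^(τ/t½) = (1/2)^(16/33) ≈ 0.7146.
C₀ = D/Vd = 331/202 ≈ 1.639 μg/mL.
Before the 4th dose, 3 doses have been given. Superposition: Cmin = C₀·(f + f² + … + f^3).
≈ 1.639 × (0.7146 + 0.5107 + 0.3649) ≈ 1.639 × 1.5902 ≈ 2.606 μg/mL.

2.6 μg/mL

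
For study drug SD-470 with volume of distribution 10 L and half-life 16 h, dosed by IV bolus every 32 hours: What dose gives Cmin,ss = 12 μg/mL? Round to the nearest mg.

360 mg

τ/t½ = 32/16 ≈ 2, so f = (1/2)^(32/16) ≈ 0.250000.
Cmin,ss = (D/Vd)·f/(1−f), so D = Cmin,ss·Vd·(1−f)/f.
D = 12 × 10 × (1−f)/f ≈ 12 × 10 × 3.00000 ≈ 360.00 mg.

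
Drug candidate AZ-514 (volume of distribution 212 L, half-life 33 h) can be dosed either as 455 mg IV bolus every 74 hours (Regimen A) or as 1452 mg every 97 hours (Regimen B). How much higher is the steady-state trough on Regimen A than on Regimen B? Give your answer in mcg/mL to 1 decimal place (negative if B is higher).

-0.5 mcg/mL

Regimen A: f = (1/2)^(74/33) ≈ 0.2113; Cmin,ss = (455/212)·f/(1−f) ≈ 0.575 mcg/mL.
Regimen B: f = (1/2)^(97/33) ≈ 0.1304; Cmin,ss = (1452/212)·f/(1−f) ≈ 1.027 mcg/mL.
Difference ≈ 0.575 − 1.027 ≈ -0.452 mcg/mL.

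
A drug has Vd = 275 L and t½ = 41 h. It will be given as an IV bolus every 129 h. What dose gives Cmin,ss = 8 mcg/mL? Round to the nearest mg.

17279 mg

τ/t½ = 129/41 ≈ 3.1463, so f = (1/2)^(129/41) ≈ 0.112942.
Cmin,ss = (D/Vd)·f/(1−f), so D = Cmin,ss·Vd·(1−f)/f.
D = 8 × 275 × (1−f)/f ≈ 8 × 275 × 7.85410 ≈ 17279.02 mg.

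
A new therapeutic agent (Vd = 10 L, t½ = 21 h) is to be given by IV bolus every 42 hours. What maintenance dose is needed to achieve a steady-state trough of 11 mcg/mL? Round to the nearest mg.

330 mg

τ/t½ = 42/21 ≈ 2, so f = (1/2)^(42/21) ≈ 0.250000.
Cmin,ss = (D/Vd)·f/(1−f), so D = Cmin,ss·Vd·(1−f)/f.
D = 11 × 10 × (1−f)/f ≈ 11 × 10 × 3.00000 ≈ 330.00 mg.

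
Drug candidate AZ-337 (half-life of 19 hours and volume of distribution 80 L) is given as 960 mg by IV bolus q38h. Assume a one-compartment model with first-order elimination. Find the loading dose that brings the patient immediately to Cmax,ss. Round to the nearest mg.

1280 mg

f = (1/2)^(38/19) ≈ 0.250000; accumulation ratio R = 1/(1−f) ≈ 1.33333.
Loading dose to hit Cmax,ss on first dose: D_load = D_maint·R ≈ 960 × 1.33333 ≈ 1280.00 mg.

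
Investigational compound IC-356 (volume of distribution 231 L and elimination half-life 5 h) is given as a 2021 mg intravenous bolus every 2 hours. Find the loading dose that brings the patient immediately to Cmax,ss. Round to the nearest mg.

f = (1/2)^(2/5) ≈ 0.757858; accumulation ratio R = 1/(1−f) ≈ 4.12981.
Loading dose to hit Cmax,ss on first dose: D_load = D_maint·R ≈ 2021 × 4.12981 ≈ 8346.35 mg.

8346 mg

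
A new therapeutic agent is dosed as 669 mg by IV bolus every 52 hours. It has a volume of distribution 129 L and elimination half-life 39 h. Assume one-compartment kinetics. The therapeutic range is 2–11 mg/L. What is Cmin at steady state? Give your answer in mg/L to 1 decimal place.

3.4 mg/L

Over one 52-h interval, 52/39 ≈ 1.3333 half-lives elapse, leaving f ≈ 0.3969 of each dose.
Accumulation ratio R = 1/(1 − f) ≈ 1/0.6031 ≈ 1.6581.
Single-dose peak C₀ = D/Vd = 669/129 ≈ 5.186 mg/L.
Steady-state peak Cmax,ss = C₀·R ≈ 5.186 × 1.6581 ≈ 8.599 mg/L.
One interval later, Cmin,ss = Cmax,ss·e^(−kτ) ≈ 8.599 × 0.3969 ≈ 3.413 mg/L.
Trough 3.4 mg/L vs MEC 2 mg/L: adequate.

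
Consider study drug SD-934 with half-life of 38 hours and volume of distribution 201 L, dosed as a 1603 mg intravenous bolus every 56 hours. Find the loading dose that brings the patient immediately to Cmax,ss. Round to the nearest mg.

f = (1/2)^(56/38) ≈ 0.360062; accumulation ratio R = 1/(1−f) ≈ 1.56265.
Loading dose to hit Cmax,ss on first dose: D_load = D_maint·R ≈ 1603 × 1.56265 ≈ 2504.93 mg.

2505 mg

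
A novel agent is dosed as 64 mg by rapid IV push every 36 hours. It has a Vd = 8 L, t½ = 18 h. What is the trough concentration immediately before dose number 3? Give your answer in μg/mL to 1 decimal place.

f = (1/2)^(τ/t½) = (1/2)^(36/18) ≈ 0.2500.
C₀ = D/Vd = 64/8 ≈ 8.000 μg/mL.
Before the 3rd dose, 2 doses have been given. Superposition: Cmin = C₀·(f + f²).
≈ 8.000 × (0.2500 + 0.0625) ≈ 8.000 × 0.3125 ≈ 2.500 μg/mL.

2.5 μg/mL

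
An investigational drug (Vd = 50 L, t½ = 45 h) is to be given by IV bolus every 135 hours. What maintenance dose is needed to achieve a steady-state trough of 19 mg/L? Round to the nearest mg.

τ/t½ = 135/45 ≈ 3, so f = (1/2)^(135/45) ≈ 0.125000.
Cmin,ss = (D/Vd)·f/(1−f), so D = Cmin,ss·Vd·(1−f)/f.
D = 19 × 50 × (1−f)/f ≈ 19 × 50 × 7.00000 ≈ 6650.00 mg.

6650 mg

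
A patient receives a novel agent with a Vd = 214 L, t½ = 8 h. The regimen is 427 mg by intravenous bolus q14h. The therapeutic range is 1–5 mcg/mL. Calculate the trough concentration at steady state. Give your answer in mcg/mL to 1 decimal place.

τ/t½ = 14/8 ≈ 1.75, so fraction remaining f = (1/2)^(14/8) ≈ 0.2973.
Single-dose peak C₀ = D/Vd = 427/214 ≈ 1.995 mcg/mL.
Steady-state trough Cmin,ss = C₀·f/(1−f) ≈ 1.995 × 0.2973/0.7027 ≈ 0.844 mcg/mL.
Trough 0.8 mcg/mL vs MEC 1 mcg/mL: subtherapeutic.

0.8 mcg/mL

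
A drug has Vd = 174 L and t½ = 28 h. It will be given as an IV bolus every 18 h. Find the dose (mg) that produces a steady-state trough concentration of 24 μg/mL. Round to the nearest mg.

τ/t½ = 18/28 ≈ 0.64286, so f = (1/2)^(18/28) ≈ 0.640443.
Cmin,ss = (D/Vd)·f/(1−f), so D = Cmin,ss·Vd·(1−f)/f.
D = 24 × 174 × (1−f)/f ≈ 24 × 174 × 0.56142 ≈ 2344.49 mg.

2344 mg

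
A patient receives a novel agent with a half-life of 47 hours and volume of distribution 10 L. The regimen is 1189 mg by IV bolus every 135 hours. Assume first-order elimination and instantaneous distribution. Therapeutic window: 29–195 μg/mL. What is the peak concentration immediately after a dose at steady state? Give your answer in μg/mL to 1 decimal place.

137.7 μg/mL

k = ln2/t½ = ln2/47 ≈ 0.014748 h⁻¹; fraction remaining f = e^(−kτ) = e^(−0.014748×135) ≈ 0.1366.
Accumulation ratio R = 1/(1 − f) ≈ 1/0.8634 ≈ 1.1582.
Single-dose peak C₀ = D/Vd = 1189/10 ≈ 118.900 μg/mL.
Steady-state peak Cmax,ss = C₀·R ≈ 118.900 × 1.1582 ≈ 137.710 μg/mL.
Peak 137.7 μg/mL vs MTC 195 μg/mL: below toxic threshold.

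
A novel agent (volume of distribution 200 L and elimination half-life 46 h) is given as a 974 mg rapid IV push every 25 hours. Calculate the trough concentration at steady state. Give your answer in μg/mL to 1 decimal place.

10.6 μg/mL

Over one 25-h interval, 25/46 ≈ 0.54348 half-lives elapse, leaving f ≈ 0.6861 of each dose.
At steady state, accumulation factor R = 1/(1 − e^(−kτ)) ≈ 3.1857.
Single-dose peak C₀ = D/Vd = 974/200 ≈ 4.870 μg/mL.
Steady-state peak Cmax,ss = C₀·R ≈ 4.870 × 3.1857 ≈ 15.514 μg/mL.
One interval later, Cmin,ss = Cmax,ss·e^(−kτ) ≈ 15.514 × 0.6861 ≈ 10.644 μg/mL.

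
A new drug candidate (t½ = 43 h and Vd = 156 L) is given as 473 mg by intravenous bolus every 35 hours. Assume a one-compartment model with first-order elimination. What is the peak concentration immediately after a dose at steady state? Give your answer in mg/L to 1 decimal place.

7.0 mg/L

Over one 35-h interval, 35/43 ≈ 0.81395 half-lives elapse, leaving f ≈ 0.5688 of each dose.
At steady state, accumulation factor R = 1/(1 − e^(−kτ)) ≈ 2.3191.
Each bolus raises the concentration by D/Vd = 473/156 ≈ 3.032 mg/L.
Cmax,ss = C₀/(1 − f) ≈ 3.032/0.4312 ≈ 7.032 mg/L.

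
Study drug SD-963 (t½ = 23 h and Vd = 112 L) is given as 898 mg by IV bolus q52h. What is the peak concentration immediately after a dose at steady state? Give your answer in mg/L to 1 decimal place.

Over one 52-h interval, 52/23 ≈ 2.2609 half-lives elapse, leaving f ≈ 0.2086 of each dose.
Accumulation ratio R = 1/(1 − f) ≈ 1/0.7914 ≈ 1.2636.
Each bolus raises the concentration by D/Vd = 898/112 ≈ 8.018 mg/L.
Cmax,ss = C₀/(1 − f) ≈ 8.018/0.7914 ≈ 10.131 mg/L.

10.1 mg/L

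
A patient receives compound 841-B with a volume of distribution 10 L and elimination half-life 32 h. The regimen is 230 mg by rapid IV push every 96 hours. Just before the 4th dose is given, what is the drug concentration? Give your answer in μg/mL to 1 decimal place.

3.3 μg/mL

f = (1/2)^(τ/t½) = (1/2)^(96/32) ≈ 0.1250.
C₀ = D/Vd = 230/10 ≈ 23.000 μg/mL.
Before the 4th dose, 3 doses have been given. Superposition: Cmin = C₀·(f + f² + … + f^3).
≈ 23.000 × (0.1250 + 0.0156 + 0.0020) ≈ 23.000 × 0.1426 ≈ 3.280 μg/mL.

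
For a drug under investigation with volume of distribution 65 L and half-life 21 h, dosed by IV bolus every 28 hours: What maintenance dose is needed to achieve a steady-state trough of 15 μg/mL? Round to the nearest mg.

1482 mg

τ/t½ = 28/21 ≈ 1.3333, so f = (1/2)^(28/21) ≈ 0.396850.
Cmin,ss = (D/Vd)·f/(1−f), so D = Cmin,ss·Vd·(1−f)/f.
D = 15 × 65 × (1−f)/f ≈ 15 × 65 × 1.51984 ≈ 1481.84 mg.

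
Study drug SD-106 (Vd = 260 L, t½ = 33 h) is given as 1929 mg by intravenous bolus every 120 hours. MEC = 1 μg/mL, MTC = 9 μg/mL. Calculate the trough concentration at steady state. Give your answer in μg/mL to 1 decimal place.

0.6 μg/mL

k = ln2/t½ = ln2/33 ≈ 0.021004 h⁻¹; fraction remaining f = e^(−kτ) = e^(−0.021004×120) ≈ 0.0804.
At steady state, accumulation factor R = 1/(1 − e^(−kτ)) ≈ 1.0874.
Single-dose peak C₀ = D/Vd = 1929/260 ≈ 7.419 μg/mL.
Cmax,ss = C₀/(1 − f) ≈ 7.419/0.9196 ≈ 8.068 μg/mL.
One interval later, Cmin,ss = Cmax,ss·e^(−kτ) ≈ 8.068 × 0.0804 ≈ 0.649 μg/mL.
Trough 0.6 μg/mL vs MEC 1 μg/mL: subtherapeutic.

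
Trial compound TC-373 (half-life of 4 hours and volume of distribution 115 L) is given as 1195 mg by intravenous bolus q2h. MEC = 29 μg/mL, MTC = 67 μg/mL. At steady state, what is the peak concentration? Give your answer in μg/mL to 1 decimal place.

35.5 μg/mL

τ/t½ = 2/4 ≈ 0.5, so fraction remaining f = (1/2)^(2/4) ≈ 0.7071.
At steady state, accumulation factor R = 1/(1 − e^(−kτ)) ≈ 3.4141.
Single-dose peak C₀ = D/Vd = 1195/115 ≈ 10.391 μg/mL.
Steady-state peak Cmax,ss = C₀·R ≈ 10.391 × 3.4141 ≈ 35.476 μg/mL.
Peak 35.5 μg/mL vs MTC 67 μg/mL: below toxic threshold.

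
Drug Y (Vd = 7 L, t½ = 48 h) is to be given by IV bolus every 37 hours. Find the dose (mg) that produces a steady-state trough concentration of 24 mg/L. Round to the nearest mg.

119 mg

τ/t½ = 37/48 ≈ 0.77083, so f = (1/2)^(37/48) ≈ 0.586079.
Cmin,ss = (D/Vd)·f/(1−f), so D = Cmin,ss·Vd·(1−f)/f.
D = 24 × 7 × (1−f)/f ≈ 24 × 7 × 0.70625 ≈ 118.65 mg.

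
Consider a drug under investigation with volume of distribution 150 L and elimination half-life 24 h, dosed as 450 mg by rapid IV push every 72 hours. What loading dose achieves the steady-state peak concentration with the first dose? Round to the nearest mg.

f = (1/2)^(72/24) ≈ 0.125000; accumulation ratio R = 1/(1−f) ≈ 1.14286.
Loading dose to hit Cmax,ss on first dose: D_load = D_maint·R ≈ 450 × 1.14286 ≈ 514.29 mg.

514 mg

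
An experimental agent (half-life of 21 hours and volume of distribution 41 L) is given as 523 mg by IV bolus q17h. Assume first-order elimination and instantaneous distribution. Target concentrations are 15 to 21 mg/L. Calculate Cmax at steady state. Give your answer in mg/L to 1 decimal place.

29.7 mg/L

Over one 17-h interval, 17/21 ≈ 0.80952 half-lives elapse, leaving f ≈ 0.5706 of each dose.
At steady state, accumulation factor R = 1/(1 − e^(−kτ)) ≈ 2.3288.
Each bolus raises the concentration by D/Vd = 523/41 ≈ 12.756 mg/L.
Steady-state peak Cmax,ss = C₀·R ≈ 12.756 × 2.3288 ≈ 29.706 mg/L.
Peak 29.7 mg/L vs MTC 21 mg/L: exceeds toxic threshold.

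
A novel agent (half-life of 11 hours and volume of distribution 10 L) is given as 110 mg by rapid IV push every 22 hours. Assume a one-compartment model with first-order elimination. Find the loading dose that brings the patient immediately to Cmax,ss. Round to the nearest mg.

147 mg

f = (1/2)^(22/11) ≈ 0.250000; accumulation ratio R = 1/(1−f) ≈ 1.33333.
Loading dose to hit Cmax,ss on first dose: D_load = D_maint·R ≈ 110 × 1.33333 ≈ 146.67 mg.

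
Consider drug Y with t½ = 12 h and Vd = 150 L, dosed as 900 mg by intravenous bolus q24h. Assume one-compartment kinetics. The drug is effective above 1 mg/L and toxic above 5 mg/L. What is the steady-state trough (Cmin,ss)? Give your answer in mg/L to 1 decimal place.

The dosing interval is 2 half-lives, so f = 2^(−2) = 0.25.
At steady state, R = 1/(1 − 0.25) = 4/3.
Single-dose peak C₀ = D/Vd = 900/150 = 6 mg/L.
Steady-state peak Cmax,ss = C₀·R = 6 × 4/3 ≈ 8.000 mg/L.
Steady-state trough Cmin,ss = Cmax,ss·f ≈ 8.000 × 0.25 ≈ 2.000 mg/L.
Trough 2.0 mg/L vs MEC 1 mg/L: adequate.

2.0 mg/L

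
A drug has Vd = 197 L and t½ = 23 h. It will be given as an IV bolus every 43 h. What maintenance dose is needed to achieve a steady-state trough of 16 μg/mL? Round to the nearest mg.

τ/t½ = 43/23 ≈ 1.8696, so f = (1/2)^(43/23) ≈ 0.273656.
Cmin,ss = (D/Vd)·f/(1−f), so D = Cmin,ss·Vd·(1−f)/f.
D = 16 × 197 × (1−f)/f ≈ 16 × 197 × 2.65422 ≈ 8366.10 mg.

8366 mg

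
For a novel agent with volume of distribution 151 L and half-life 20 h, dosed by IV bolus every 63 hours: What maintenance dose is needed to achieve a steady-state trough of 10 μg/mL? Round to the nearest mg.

11894 mg

τ/t½ = 63/20 ≈ 3.15, so f = (1/2)^(63/20) ≈ 0.112656.
Cmin,ss = (D/Vd)·f/(1−f), so D = Cmin,ss·Vd·(1−f)/f.
D = 10 × 151 × (1−f)/f ≈ 10 × 151 × 7.87658 ≈ 11893.64 mg.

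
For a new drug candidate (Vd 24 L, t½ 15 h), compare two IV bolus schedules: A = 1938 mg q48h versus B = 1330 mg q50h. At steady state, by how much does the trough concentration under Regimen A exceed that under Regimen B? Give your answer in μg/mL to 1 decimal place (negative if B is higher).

Regimen A: f = (1/2)^(48/15) ≈ 0.1088; Cmin,ss = (1938/24)·f/(1−f) ≈ 9.858 μg/mL.
Regimen B: f = (1/2)^(50/15) ≈ 0.0992; Cmin,ss = (1330/24)·f/(1−f) ≈ 6.103 μg/mL.
Difference ≈ 9.858 − 6.103 ≈ 3.755 μg/mL.

3.8 μg/mL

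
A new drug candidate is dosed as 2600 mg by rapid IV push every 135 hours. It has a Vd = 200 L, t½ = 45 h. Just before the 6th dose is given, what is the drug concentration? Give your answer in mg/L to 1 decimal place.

1.9 mg/L

f = (1/2)^(τ/t½) = (1/2)^(135/45) ≈ 0.1250.
C₀ = D/Vd = 2600/200 ≈ 13.000 mg/L.
Before the 6th dose, 5 doses have been given. Superposition: Cmin = C₀·(f + f² + … + f^5).
≈ 13.000 × (0.1250 + 0.0156 + 0.0020 + 0.0002 + 0.0000) ≈ 13.000 × 0.1428 ≈ 1.856 mg/L.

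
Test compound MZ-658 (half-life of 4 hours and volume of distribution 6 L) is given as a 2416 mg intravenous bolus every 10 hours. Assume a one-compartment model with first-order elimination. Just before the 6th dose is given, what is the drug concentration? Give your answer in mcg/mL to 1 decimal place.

f = (1/2)^(τ/t½) = (1/2)^(10/4) ≈ 0.1768.
C₀ = D/Vd = 2416/6 ≈ 402.667 mcg/mL.
Before the 6th dose, 5 doses have been given. Superposition: Cmin = C₀·(f + f² + … + f^5).
≈ 402.667 × (0.1768 + 0.0313 + 0.0055 + 0.0010 + 0.0002) ≈ 402.667 × 0.2148 ≈ 86.493 mcg/mL.

86.5 mcg/mL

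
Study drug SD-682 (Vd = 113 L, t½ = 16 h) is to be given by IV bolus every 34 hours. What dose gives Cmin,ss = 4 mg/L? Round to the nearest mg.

1520 mg

τ/t½ = 34/16 ≈ 2.125, so f = (1/2)^(34/16) ≈ 0.229251.
Cmin,ss = (D/Vd)·f/(1−f), so D = Cmin,ss·Vd·(1−f)/f.
D = 4 × 113 × (1−f)/f ≈ 4 × 113 × 3.36203 ≈ 1519.64 mg.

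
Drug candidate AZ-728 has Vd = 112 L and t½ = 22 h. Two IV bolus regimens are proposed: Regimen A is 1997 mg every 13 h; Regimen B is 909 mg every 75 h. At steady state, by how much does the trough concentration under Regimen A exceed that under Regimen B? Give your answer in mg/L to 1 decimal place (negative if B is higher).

34.4 mg/L

Regimen A: f = (1/2)^(13/22) ≈ 0.6639; Cmin,ss = (1997/112)·f/(1−f) ≈ 35.220 mg/L.
Regimen B: f = (1/2)^(75/22) ≈ 0.0941; Cmin,ss = (909/112)·f/(1−f) ≈ 0.843 mg/L.
Difference ≈ 35.220 − 0.843 ≈ 34.377 mg/L.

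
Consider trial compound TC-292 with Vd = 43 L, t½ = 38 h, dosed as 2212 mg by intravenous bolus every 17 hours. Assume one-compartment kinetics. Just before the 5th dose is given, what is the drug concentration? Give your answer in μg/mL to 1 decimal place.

f = (1/2)^(τ/t½) = (1/2)^(17/38) ≈ 0.7334.
C₀ = D/Vd = 2212/43 ≈ 51.442 μg/mL.
Before the 5th dose, 4 doses have been given. Superposition: Cmin = C₀·(f + f² + … + f^4).
≈ 51.442 × (0.7334 + 0.5379 + 0.3945 + 0.2893) ≈ 51.442 × 1.9551 ≈ 100.574 μg/mL.

100.6 μg/mL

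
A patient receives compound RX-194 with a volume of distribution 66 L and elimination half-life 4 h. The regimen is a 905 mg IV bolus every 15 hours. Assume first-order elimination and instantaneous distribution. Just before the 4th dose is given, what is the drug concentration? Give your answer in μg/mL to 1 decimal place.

f = (1/2)^(τ/t½) = (1/2)^(15/4) ≈ 0.0743.
C₀ = D/Vd = 905/66 ≈ 13.712 μg/mL.
Before the 4th dose, 3 doses have been given. Superposition: Cmin = C₀·(f + f² + … + f^3).
≈ 13.712 × (0.0743 + 0.0055 + 0.0004) ≈ 13.712 × 0.0802 ≈ 1.100 μg/mL.

1.1 μg/mL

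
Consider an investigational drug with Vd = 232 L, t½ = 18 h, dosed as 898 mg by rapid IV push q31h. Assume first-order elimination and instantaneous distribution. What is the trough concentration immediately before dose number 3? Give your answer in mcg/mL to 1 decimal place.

f = (1/2)^(τ/t½) = (1/2)^(31/18) ≈ 0.3031.
C₀ = D/Vd = 898/232 ≈ 3.871 mcg/mL.
Before the 3rd dose, 2 doses have been given. Superposition: Cmin = C₀·(f + f²).
≈ 3.871 × (0.3031 + 0.0919) ≈ 3.871 × 0.3950 ≈ 1.529 mcg/mL.

1.5 mcg/mL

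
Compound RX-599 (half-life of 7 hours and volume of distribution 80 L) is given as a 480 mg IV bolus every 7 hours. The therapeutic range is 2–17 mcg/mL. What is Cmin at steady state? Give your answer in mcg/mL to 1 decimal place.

The dosing interval is 1 half-life, so f = 2^(−1) = 0.5.
Accumulation ratio R = 1/(1 − f) = 1/0.5 = 2/1.
Single-dose peak C₀ = D/Vd = 480/80 = 6 mcg/mL.
Steady-state peak Cmax,ss = C₀·R = 6 × 2/1 ≈ 12.000 mcg/mL.
Steady-state trough Cmin,ss = Cmax,ss·f ≈ 12.000 × 0.5 ≈ 6.000 mcg/mL.
Trough 6.0 mcg/mL vs MEC 2 mcg/mL: adequate.

6.0 mcg/mL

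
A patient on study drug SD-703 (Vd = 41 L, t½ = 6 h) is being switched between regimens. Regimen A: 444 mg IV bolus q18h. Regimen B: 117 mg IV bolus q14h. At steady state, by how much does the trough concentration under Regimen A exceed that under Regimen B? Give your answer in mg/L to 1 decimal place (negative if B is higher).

Regimen A: f = (1/2)^(18/6) ≈ 0.1250; Cmin,ss = (444/41)·f/(1−f) ≈ 1.547 mg/L.
Regimen B: f = (1/2)^(14/6) ≈ 0.1984; Cmin,ss = (117/41)·f/(1−f) ≈ 0.706 mg/L.
Difference ≈ 1.547 − 0.706 ≈ 0.841 mg/L.

0.8 mg/L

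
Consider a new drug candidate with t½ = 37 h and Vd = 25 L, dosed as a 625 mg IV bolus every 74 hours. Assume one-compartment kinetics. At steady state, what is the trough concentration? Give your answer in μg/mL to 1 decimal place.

8.3 μg/mL

The dosing interval is 2 half-lives, so f = 2^(−2) = 0.25.
Accumulation ratio R = 1/(1 − f) = 1/0.75 = 4/3.
Single-dose peak C₀ = D/Vd = 625/25 = 25 μg/mL.
Steady-state peak Cmax,ss = C₀·R = 25 × 4/3 ≈ 33.333 μg/mL.
Steady-state trough Cmin,ss = Cmax,ss·f ≈ 33.333 × 0.25 ≈ 8.333 μg/mL.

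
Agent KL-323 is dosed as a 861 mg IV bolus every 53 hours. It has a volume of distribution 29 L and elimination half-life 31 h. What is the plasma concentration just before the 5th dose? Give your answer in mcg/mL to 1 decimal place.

13.0 mcg/mL

f = (1/2)^(τ/t½) = (1/2)^(53/31) ≈ 0.3057.
C₀ = D/Vd = 861/29 ≈ 29.690 mcg/mL.
Before the 5th dose, 4 doses have been given. Superposition: Cmin = C₀·(f + f² + … + f^4).
≈ 29.690 × (0.3057 + 0.0935 + 0.0286 + 0.0087) ≈ 29.690 × 0.4365 ≈ 12.960 mcg/mL.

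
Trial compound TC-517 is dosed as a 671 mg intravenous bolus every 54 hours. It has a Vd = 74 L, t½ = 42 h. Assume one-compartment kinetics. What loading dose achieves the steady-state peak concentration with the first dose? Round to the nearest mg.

f = (1/2)^(54/42) ≈ 0.410168; accumulation ratio R = 1/(1−f) ≈ 1.69540.
Loading dose to hit Cmax,ss on first dose: D_load = D_maint·R ≈ 671 × 1.69540 ≈ 1137.61 mg.

1138 mg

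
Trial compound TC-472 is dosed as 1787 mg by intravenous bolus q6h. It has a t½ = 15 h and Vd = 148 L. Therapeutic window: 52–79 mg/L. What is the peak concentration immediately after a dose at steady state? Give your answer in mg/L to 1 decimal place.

Over one 6-h interval, 6/15 ≈ 0.4 half-lives elapse, leaving f ≈ 0.7579 of each dose.
Accumulation ratio R = 1/(1 − f) ≈ 1/0.2421 ≈ 4.1305.
Single-dose peak C₀ = D/Vd = 1787/148 ≈ 12.074 mg/L.
Steady-state peak Cmax,ss = C₀·R ≈ 12.074 × 4.1305 ≈ 49.872 mg/L.
Peak 49.9 mg/L vs MTC 79 mg/L: below toxic threshold.

49.9 mg/L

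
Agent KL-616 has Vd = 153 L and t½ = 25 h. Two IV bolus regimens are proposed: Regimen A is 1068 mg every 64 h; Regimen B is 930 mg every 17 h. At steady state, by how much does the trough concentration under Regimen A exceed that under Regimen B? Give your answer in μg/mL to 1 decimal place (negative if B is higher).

Regimen A: f = (1/2)^(64/25) ≈ 0.1696; Cmin,ss = (1068/153)·f/(1−f) ≈ 1.426 μg/mL.
Regimen B: f = (1/2)^(17/25) ≈ 0.6242; Cmin,ss = (930/153)·f/(1−f) ≈ 10.096 μg/mL.
Difference ≈ 1.426 − 10.096 ≈ -8.670 μg/mL.

-8.7 μg/mL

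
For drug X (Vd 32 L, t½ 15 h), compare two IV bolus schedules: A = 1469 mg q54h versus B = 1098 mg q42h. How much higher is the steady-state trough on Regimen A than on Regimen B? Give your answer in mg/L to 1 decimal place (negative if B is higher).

-1.6 mg/L

Regimen A: f = (1/2)^(54/15) ≈ 0.0825; Cmin,ss = (1469/32)·f/(1−f) ≈ 4.128 mg/L.
Regimen B: f = (1/2)^(42/15) ≈ 0.1436; Cmin,ss = (1098/32)·f/(1−f) ≈ 5.753 mg/L.
Difference ≈ 4.128 − 5.753 ≈ -1.625 mg/L.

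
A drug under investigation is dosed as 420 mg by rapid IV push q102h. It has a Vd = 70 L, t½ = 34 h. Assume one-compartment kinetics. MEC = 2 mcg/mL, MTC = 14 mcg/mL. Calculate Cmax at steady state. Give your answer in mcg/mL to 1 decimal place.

6.9 mcg/mL

τ = 102 h = 3 half-lives, so f = (1/2)^3 = 0.125.
Accumulation ratio R = 1/(1 − f) = 1/0.875 = 8/7.
Single-dose peak C₀ = D/Vd = 420/70 = 6 mcg/mL.
Steady-state peak Cmax,ss = C₀·R = 6 × 8/7 ≈ 6.857 mcg/mL.
Peak 6.9 mcg/mL vs MTC 14 mcg/mL: below toxic threshold.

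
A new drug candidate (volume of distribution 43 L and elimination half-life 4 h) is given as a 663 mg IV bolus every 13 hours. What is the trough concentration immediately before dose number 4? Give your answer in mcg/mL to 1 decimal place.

f = (1/2)^(τ/t½) = (1/2)^(13/4) ≈ 0.1051.
C₀ = D/Vd = 663/43 ≈ 15.419 mcg/mL.
Before the 4th dose, 3 doses have been given. Superposition: Cmin = C₀·(f + f² + … + f^3).
≈ 15.419 × (0.1051 + 0.0110 + 0.0012) ≈ 15.419 × 0.1173 ≈ 1.809 mcg/mL.

1.8 mcg/mL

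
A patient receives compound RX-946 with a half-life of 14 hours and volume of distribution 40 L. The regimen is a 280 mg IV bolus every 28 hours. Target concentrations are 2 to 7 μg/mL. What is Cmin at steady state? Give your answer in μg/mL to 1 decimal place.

The dosing interval is 2 half-lives, so f = 2^(−2) = 0.25.
Accumulation ratio R = 1/(1 − f) = 1/0.75 = 4/3.
Single-dose peak C₀ = D/Vd = 280/40 = 7 μg/mL.
Steady-state peak Cmax,ss = C₀·R = 7 × 4/3 ≈ 9.333 μg/mL.
Steady-state trough Cmin,ss = Cmax,ss·f ≈ 9.333 × 0.25 ≈ 2.333 μg/mL.
Trough 2.3 μg/mL vs MEC 2 μg/mL: adequate.

2.3 μg/mL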